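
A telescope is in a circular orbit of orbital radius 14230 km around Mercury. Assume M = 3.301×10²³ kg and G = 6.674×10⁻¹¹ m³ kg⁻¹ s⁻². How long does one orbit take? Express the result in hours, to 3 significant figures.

μ = GM = 6.674×10⁻¹¹ × 3.301×10²³ = 2.203×10¹³ m³/s².
r = 14230 km = 1.423×10⁷ m.
Kepler's third law: T = 2π√(r³/μ) = 2π√((1.423×10⁷)³ / 2.203×10¹³).
r³/μ = 1.308×10⁸ s², so T = 2π × 1.144×10⁴ = 7.186×10⁴ s.
Converting: 7.186×10⁴ s ÷ 3600 = 19.96 hours.

T ≈ 20.0 hours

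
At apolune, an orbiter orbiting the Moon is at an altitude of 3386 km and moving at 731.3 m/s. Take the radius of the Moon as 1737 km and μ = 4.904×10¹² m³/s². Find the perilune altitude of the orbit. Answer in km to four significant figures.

r_a = 1737 + 3386 = 5123.0 km = 5.123×10⁶ m.
Specific energy ε = v²/2 − μ/r = -6.899×10⁵ J/kg, so a = −μ/(2ε) = 3.554×10⁶ m.
The apsides satisfy r_p + r_a = 2a, so the perilune radius is 2a − r_a = 1.986×10⁶ m = 1985.8 km.
Perilune altitude = 1985.8 − 1737 = 248.77 km.

perilune altitude ≈ 248.8 km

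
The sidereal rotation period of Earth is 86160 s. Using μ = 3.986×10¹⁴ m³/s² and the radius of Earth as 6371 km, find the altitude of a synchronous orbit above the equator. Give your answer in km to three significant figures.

A synchronous orbit has period T, so by Kepler's third law a = (μT²/4π²)^(1/3).
μT²/4π² = 3.986×10¹⁴ × (8.616×10⁴)² / 39.48 = 7.495×10²² m³.
a = 4.216×10⁷ m = 42163 km.
Altitude h = a − R = 42163 − 6371 = 35792 km.

h_sync ≈ 35800 km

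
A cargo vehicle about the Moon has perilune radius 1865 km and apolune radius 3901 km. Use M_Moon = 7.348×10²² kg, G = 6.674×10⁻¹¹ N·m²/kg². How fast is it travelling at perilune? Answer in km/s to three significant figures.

v ≈ 1.89 km/s

μ = GM = 6.674×10⁻¹¹ × 7.348×10²² = 4.904×10¹² m³/s².
Semi-major axis a = (r_p + r_a)/2 = 2883.0 km = 2.883×10⁶ m.
Vis-viva: v² = μ(2/r − 1/a) = 4.904×10¹² × (1.072×10⁻⁶ − 3.469×10⁻⁷) = 3.558×10⁶ m²/s².
v = 1886 m/s = 1.886 km/s.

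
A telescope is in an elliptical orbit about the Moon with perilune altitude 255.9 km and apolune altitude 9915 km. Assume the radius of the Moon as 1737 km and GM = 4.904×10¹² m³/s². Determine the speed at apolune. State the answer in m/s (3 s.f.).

v ≈ 351 m/s

r_p = 1737 + 255.9 = 1992.9 km = 1.9929×10⁶ m.
r_a = 1737 + 9915 = 11652 km = 1.1652×10⁷ m.
Semi-major axis a = (r_p + r_a)/2 = 6822.4 km = 6.822×10⁶ m.
Vis-viva: v² = μ(2/r − 1/a) = 4.904×10¹² × (1.716×10⁻⁷ − 1.466×10⁻⁷) = 1.229×10⁵ m²/s².
v = 350.6 m/s.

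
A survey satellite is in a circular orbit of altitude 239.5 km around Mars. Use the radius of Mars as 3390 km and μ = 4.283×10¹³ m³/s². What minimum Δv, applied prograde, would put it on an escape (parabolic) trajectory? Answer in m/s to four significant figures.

r = 3390 + 239.5 = 3629.5 km = 3.6295×10⁶ m.
Circular speed v_c = √(μ/r) = 3435 m/s.
Escape speed v_esc = √(2μ/r) = √2 × v_c = 4858 m/s.
Δv = v_esc − v_c = 1423 m/s.

Δv ≈ 1423 m/s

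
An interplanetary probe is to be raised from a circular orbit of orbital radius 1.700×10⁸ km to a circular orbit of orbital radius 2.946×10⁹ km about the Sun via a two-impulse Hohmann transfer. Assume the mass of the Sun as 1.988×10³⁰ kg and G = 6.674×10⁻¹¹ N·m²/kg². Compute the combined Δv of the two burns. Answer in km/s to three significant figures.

μ = GM = 6.674×10⁻¹¹ × 1.988×10³⁰ = 1.327×10²⁰ m³/s².
r₁ = 1.700×10⁸ km = 1.700×10¹¹ m.
r₂ = 2.946×10⁹ km = 2.946×10¹² m.
Transfer ellipse a_t = (r₁ + r₂)/2 = 1.558×10¹² m.
At r₁: circular v_c1 = √(μ/r₁) = 27940 m/s; transfer-perihelion v_p = √[μ(2/r₁ − 1/a_t)] = 38420 m/s.
Δv₁ = v_p − v_c1 = 10480 m/s.
At r₂: circular v_c2 = √(μ/r₂) = 6711 m/s; transfer-aphelion v_a = √[μ(2/r₂ − 1/a_t)] = 2217 m/s.
Δv₂ = v_c2 − v_a = 4494 m/s.
Total Δv = Δv₁ + Δv₂ = 14970 m/s = 14.97 km/s.

Δv_total ≈ 15.0 km/s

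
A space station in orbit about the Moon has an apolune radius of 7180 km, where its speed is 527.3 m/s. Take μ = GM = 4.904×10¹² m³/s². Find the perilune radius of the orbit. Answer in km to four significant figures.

perilune radius ≈ 1835 km

r_a = 7.180×10⁶ m.
Specific energy ε = v²/2 − μ/r = -5.440×10⁵ J/kg, so a = −μ/(2ε) = 4.507×10⁶ m.
The apsides satisfy r_p + r_a = 2a, so the perilune radius is 2a − r_a = 1.835×10⁶ m = 1834.9 km.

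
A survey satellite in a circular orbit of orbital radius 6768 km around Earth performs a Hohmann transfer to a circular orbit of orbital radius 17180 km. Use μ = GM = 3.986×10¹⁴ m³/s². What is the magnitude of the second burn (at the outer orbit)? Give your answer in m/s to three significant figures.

r₁ = 6768 km = 6.768×10⁶ m.
r₂ = 17180 km = 1.718×10⁷ m.
Transfer ellipse a_t = (r₁ + r₂)/2 = 1.197×10⁷ m.
At r₁: circular v_c1 = √(μ/r₁) = 7674 m/s; transfer-perigee v_p = √[μ(2/r₁ − 1/a_t)] = 9192 m/s.
At r₂: circular v_c2 = √(μ/r₂) = 4817 m/s; transfer-apogee v_a = √[μ(2/r₂ − 1/a_t)] = 3621 m/s.
Δv₂ = v_c2 − v_a = 1195 m/s.

Δv ≈ 1200 m/s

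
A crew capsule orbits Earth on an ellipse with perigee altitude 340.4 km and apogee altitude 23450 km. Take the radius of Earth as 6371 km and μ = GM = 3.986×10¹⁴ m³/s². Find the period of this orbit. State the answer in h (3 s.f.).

T ≈ 6.82 h

r_p = 6371 + 340.4 = 6711.4 km = 6.7114×10⁶ m.
r_a = 6371 + 23450 = 29821 km = 2.9821×10⁷ m.
Semi-major axis a = (r_p + r_a)/2 = (6711.4 + 29821)/2 = 18266 km = 1.827×10⁷ m.
By Kepler's third law T = 2π√(a³/μ) = 2π × 3.910×10³ = 2.457×10⁴ s.
= 6.825 h.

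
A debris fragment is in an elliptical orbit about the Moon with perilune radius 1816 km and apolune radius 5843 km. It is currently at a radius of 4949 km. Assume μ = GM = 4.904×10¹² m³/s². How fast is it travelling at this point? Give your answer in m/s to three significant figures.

Semi-major axis a = (r_p + r_a)/2 = 3829.5 km = 3.830×10⁶ m.
Vis-viva: v² = μ(2/r − 1/a) = 4.904×10¹² × (4.041×10⁻⁷ − 2.611×10⁻⁷) = 7.012×10⁵ m²/s².
v = 837.4 m/s.

v ≈ 837 m/s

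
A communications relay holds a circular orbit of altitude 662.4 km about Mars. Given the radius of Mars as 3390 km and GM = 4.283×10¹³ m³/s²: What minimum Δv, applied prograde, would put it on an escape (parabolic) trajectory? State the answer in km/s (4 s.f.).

Δv ≈ 1.347 km/s

r = 3390 + 662.4 = 4052.4 km = 4.0524×10⁶ m.
Circular speed v_c = √(μ/r) = 3251 m/s.
Escape speed v_esc = √(2μ/r) = √2 × v_c = 4598 m/s.
Δv = v_esc − v_c = 1347 m/s = 1.347 km/s.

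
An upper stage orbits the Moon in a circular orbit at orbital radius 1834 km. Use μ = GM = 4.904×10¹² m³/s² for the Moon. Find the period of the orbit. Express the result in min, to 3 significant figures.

T ≈ 117 min

r = 1834 km = 1.834×10⁶ m.
Kepler's third law: T = 2π√(r³/μ) = 2π√((1.834×10⁶)³ / 4.904×10¹²).
r³/μ = 1.258×10⁶ s², so T = 2π × 1.122×10³ = 7.047×10³ s.
Converting: 7.047×10³ s ÷ 60.00 = 117.4 min.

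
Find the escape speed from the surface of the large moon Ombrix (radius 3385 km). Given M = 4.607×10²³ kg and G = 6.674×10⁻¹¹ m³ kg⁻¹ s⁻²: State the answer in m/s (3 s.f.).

v_esc ≈ 4260 m/s

μ = GM = 6.674×10⁻¹¹ × 4.607×10²³ = 3.075×10¹³ m³/s².
r = R = 3.385×10⁶ m.
Escape speed v_esc = √(2μ/r) = √(2 × 3.075×10¹³ / 3.385×10⁶) = √(1.817×10⁷) = 4262 m/s.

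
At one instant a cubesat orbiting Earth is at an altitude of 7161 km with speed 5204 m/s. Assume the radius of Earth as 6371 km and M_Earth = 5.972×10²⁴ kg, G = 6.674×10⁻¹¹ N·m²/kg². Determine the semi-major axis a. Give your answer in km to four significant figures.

μ = GM = 6.674×10⁻¹¹ × 5.972×10²⁴ = 3.986×10¹⁴ m³/s².
r = 6371 + 7161 = 13532 km = 1.353×10⁷ m.
Vis-viva rearranged: 1/a = 2/r − v²/μ = 1.478×10⁻⁷ − 6.795×10⁻⁸ = 7.985×10⁻⁸ m⁻¹.
a = 1.252×10⁷ m = 12523 km.

a ≈ 12520 km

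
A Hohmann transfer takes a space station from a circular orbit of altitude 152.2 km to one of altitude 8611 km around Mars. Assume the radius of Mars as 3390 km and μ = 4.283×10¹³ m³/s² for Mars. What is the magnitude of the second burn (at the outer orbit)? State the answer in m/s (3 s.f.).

Δv ≈ 614 m/s

r₁ = 3390 + 152.2 = 3542.2 km = 3.5422×10⁶ m.
r₂ = 3390 + 8611 = 12001 km = 1.2001×10⁷ m.
Transfer ellipse a_t = (r₁ + r₂)/2 = 7.772×10⁶ m.
At r₁: circular v_c1 = √(μ/r₁) = 3477 m/s; transfer-periapsis v_p = √[μ(2/r₁ − 1/a_t)] = 4321 m/s.
At r₂: circular v_c2 = √(μ/r₂) = 1889 m/s; transfer-apoapsis v_a = √[μ(2/r₂ − 1/a_t)] = 1275 m/s.
Δv₂ = v_c2 − v_a = 613.7 m/s.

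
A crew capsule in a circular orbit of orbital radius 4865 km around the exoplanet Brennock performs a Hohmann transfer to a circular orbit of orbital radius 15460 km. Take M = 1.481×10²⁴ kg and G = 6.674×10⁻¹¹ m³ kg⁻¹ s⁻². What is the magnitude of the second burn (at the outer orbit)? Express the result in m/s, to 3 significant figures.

μ = GM = 6.674×10⁻¹¹ × 1.481×10²⁴ = 9.884×10¹³ m³/s².
r₁ = 4865 km = 4.865×10⁶ m.
r₂ = 15460 km = 1.546×10⁷ m.
Transfer ellipse a_t = (r₁ + r₂)/2 = 1.016×10⁷ m.
At r₁: circular v_c1 = √(μ/r₁) = 4507 m/s; transfer-periapsis v_p = √[μ(2/r₁ − 1/a_t)] = 5559 m/s.
At r₂: circular v_c2 = √(μ/r₂) = 2529 m/s; transfer-apoapsis v_a = √[μ(2/r₂ − 1/a_t)] = 1749 m/s.
Δv₂ = v_c2 − v_a = 779.0 m/s.

Δv ≈ 779 m/s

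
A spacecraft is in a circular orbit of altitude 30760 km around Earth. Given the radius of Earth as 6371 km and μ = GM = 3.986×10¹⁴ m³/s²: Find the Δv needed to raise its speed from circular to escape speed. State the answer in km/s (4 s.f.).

Δv ≈ 1.357 km/s

r = 6371 + 30760 = 37131 km = 3.7131×10⁷ m.
Circular speed v_c = √(μ/r) = 3276 m/s.
Escape speed v_esc = √(2μ/r) = √2 × v_c = 4634 m/s.
Δv = v_esc − v_c = 1357 m/s = 1.357 km/s.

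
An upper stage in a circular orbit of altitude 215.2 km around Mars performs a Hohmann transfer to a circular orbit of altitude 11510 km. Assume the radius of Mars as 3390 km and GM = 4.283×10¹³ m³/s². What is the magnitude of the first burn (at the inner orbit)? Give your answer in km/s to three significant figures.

Δv ≈ 0.927 km/s

r₁ = 3390 + 215.2 = 3605.2 km = 3.6052×10⁶ m.
r₂ = 3390 + 11510 = 14900 km = 1.4900×10⁷ m.
Transfer ellipse a_t = (r₁ + r₂)/2 = 9.253×10⁶ m.
At r₁: circular v_c1 = √(μ/r₁) = 3447 m/s; transfer-periapsis v_p = √[μ(2/r₁ − 1/a_t)] = 4374 m/s.
Δv₁ = v_p − v_c1 = 927.2 m/s.
= 0.9272 km/s.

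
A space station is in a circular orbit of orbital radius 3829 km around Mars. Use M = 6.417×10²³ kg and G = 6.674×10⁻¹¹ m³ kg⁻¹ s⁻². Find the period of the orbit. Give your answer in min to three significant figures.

T ≈ 120 min

μ = GM = 6.674×10⁻¹¹ × 6.417×10²³ = 4.283×10¹³ m³/s².
r = 3829 km = 3.829×10⁶ m.
Kepler's third law: T = 2π√(r³/μ) = 2π√((3.829×10⁶)³ / 4.283×10¹³).
r³/μ = 1.311×10⁶ s², so T = 2π × 1.145×10³ = 7.194×10³ s.
Converting: 7.194×10³ s ÷ 60.00 = 119.9 min.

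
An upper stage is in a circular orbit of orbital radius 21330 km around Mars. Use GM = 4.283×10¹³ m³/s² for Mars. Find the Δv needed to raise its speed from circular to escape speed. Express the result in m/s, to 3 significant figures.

r = 21330 km = 2.133×10⁷ m.
Circular speed v_c = √(μ/r) = 1417 m/s.
Escape speed v_esc = √(2μ/r) = √2 × v_c = 2004 m/s.
Δv = v_esc − v_c = 587.0 m/s.

Δv ≈ 587 m/s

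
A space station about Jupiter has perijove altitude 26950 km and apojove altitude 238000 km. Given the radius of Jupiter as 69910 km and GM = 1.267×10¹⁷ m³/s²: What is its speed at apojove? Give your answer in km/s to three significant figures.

v ≈ 14.0 km/s

r_p = 69910 + 26950 = 96860 km = 9.6860×10⁷ m.
r_a = 69910 + 238000 = 307910 km = 3.0791×10⁸ m.
Semi-major axis a = (r_p + r_a)/2 = 2.0238×10⁵ km = 2.024×10⁸ m.
Vis-viva: v² = μ(2/r − 1/a) = 1.267×10¹⁷ × (6.495×10⁻⁹ − 4.941×10⁻⁹) = 1.969×10⁸ m²/s².
v = 14030 m/s = 14.03 km/s.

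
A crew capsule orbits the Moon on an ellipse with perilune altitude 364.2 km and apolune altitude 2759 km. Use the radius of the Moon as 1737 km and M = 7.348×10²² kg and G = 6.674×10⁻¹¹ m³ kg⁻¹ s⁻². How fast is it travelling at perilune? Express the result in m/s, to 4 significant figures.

v ≈ 1784 m/s

μ = GM = 6.674×10⁻¹¹ × 7.348×10²² = 4.904×10¹² m³/s².
r_p = 1737 + 364.2 = 2101.2 km = 2.1012×10⁶ m.
r_a = 1737 + 2759 = 4496.0 km = 4.4960×10⁶ m.
Semi-major axis a = (r_p + r_a)/2 = 3298.6 km = 3.299×10⁶ m.
Vis-viva: v² = μ(2/r − 1/a) = 4.904×10¹² × (9.518×10⁻⁷ − 3.032×10⁻⁷) = 3.181×10⁶ m²/s².
v = 1784 m/s.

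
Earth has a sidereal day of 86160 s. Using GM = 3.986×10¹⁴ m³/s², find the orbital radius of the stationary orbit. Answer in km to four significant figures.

A synchronous orbit has period T, so by Kepler's third law a = (μT²/4π²)^(1/3).
μT²/4π² = 3.986×10¹⁴ × (8.616×10⁴)² / 39.48 = 7.495×10²² m³.
a = 4.216×10⁷ m = 42163 km.

r_sync ≈ 42160 km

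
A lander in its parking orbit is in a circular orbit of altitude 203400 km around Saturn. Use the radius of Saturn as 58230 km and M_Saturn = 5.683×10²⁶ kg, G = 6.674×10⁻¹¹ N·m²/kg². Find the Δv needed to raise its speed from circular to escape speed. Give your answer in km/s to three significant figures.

μ = GM = 6.674×10⁻¹¹ × 5.683×10²⁶ = 3.793×10¹⁶ m³/s².
r = 58230 + 203400 = 261630 km = 2.6163×10⁸ m.
Circular speed v_c = √(μ/r) = 12040 m/s.
Escape speed v_esc = √(2μ/r) = √2 × v_c = 17030 m/s.
Δv = v_esc − v_c = 4987 m/s = 4.987 km/s.

Δv ≈ 4.99 km/s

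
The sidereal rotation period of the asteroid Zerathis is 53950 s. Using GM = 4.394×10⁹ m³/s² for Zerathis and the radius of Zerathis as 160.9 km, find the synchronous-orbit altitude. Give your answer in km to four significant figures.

A synchronous orbit has period T, so by Kepler's third law a = (μT²/4π²)^(1/3).
μT²/4π² = 4.394×10⁹ × (5.395×10⁴)² / 39.48 = 3.240×10¹⁷ m³.
a = 6.868×10⁵ m = 686.80 km.
Altitude h = a − R = 686.80 − 160.9 = 525.90 km.

h_sync ≈ 525.9 km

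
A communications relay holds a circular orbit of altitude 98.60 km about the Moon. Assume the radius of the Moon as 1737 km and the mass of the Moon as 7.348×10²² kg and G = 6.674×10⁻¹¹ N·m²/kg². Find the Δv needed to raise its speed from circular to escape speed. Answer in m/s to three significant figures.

μ = GM = 6.674×10⁻¹¹ × 7.348×10²² = 4.904×10¹² m³/s².
r = 1737 + 98.60 = 1835.6 km = 1.8356×10⁶ m.
Circular speed v_c = √(μ/r) = 1635 m/s.
Escape speed v_esc = √(2μ/r) = √2 × v_c = 2312 m/s.
Δv = v_esc − v_c = 677.0 m/s.

Δv ≈ 677 m/s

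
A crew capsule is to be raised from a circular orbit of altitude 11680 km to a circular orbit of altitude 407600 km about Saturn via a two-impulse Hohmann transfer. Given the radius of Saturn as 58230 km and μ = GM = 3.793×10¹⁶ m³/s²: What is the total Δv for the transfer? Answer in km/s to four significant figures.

Δv_total ≈ 11.84 km/s

r₁ = 58230 + 11680 = 69910 km = 6.9910×10⁷ m.
r₂ = 58230 + 407600 = 465830 km = 4.6583×10⁸ m.
Transfer ellipse a_t = (r₁ + r₂)/2 = 2.679×10⁸ m.
At r₁: circular v_c1 = √(μ/r₁) = 23290 m/s; transfer-perikrone v_p = √[μ(2/r₁ − 1/a_t)] = 30720 m/s.
Δv₁ = v_p − v_c1 = 7424 m/s.
At r₂: circular v_c2 = √(μ/r₂) = 9024 m/s; transfer-apokrone v_a = √[μ(2/r₂ − 1/a_t)] = 4610 m/s.
Δv₂ = v_c2 − v_a = 4414 m/s.
Total Δv = Δv₁ + Δv₂ = 11840 m/s = 11.84 km/s.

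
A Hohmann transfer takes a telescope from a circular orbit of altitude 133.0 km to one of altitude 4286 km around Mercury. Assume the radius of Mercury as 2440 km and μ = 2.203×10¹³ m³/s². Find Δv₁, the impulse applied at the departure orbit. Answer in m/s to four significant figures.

Δv ≈ 593.3 m/s

r₁ = 2440 + 133.0 = 2573.0 km = 2.5730×10⁶ m.
r₂ = 2440 + 4286 = 6726.0 km = 6.7260×10⁶ m.
Transfer ellipse a_t = (r₁ + r₂)/2 = 4.650×10⁶ m.
At r₁: circular v_c1 = √(μ/r₁) = 2926 m/s; transfer-periherm v_p = √[μ(2/r₁ − 1/a_t)] = 3519 m/s.
Δv₁ = v_p − v_c1 = 593.3 m/s.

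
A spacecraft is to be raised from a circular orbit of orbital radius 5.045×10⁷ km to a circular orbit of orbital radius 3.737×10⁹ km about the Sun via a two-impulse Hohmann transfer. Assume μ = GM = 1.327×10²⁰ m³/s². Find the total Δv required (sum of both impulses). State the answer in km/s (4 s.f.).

r₁ = 5.045×10⁷ km = 5.045×10¹⁰ m.
r₂ = 3.737×10⁹ km = 3.737×10¹² m.
Transfer ellipse a_t = (r₁ + r₂)/2 = 1.894×10¹² m.
At r₁: circular v_c1 = √(μ/r₁) = 51290 m/s; transfer-perihelion v_p = √[μ(2/r₁ − 1/a_t)] = 72050 m/s.
Δv₁ = v_p − v_c1 = 20760 m/s.
At r₂: circular v_c2 = √(μ/r₂) = 5959 m/s; transfer-aphelion v_a = √[μ(2/r₂ − 1/a_t)] = 972.6 m/s.
Δv₂ = v_c2 − v_a = 4986 m/s.
Total Δv = Δv₁ + Δv₂ = 25750 m/s = 25.75 km/s.

Δv_total ≈ 25.75 km/s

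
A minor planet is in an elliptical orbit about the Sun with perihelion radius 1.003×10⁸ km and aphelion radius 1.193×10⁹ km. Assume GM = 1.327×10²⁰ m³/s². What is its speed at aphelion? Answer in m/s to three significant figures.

v ≈ 4150 m/s

Semi-major axis a = (r_p + r_a)/2 = 6.4665×10⁸ km = 6.466×10¹¹ m.
Vis-viva: v² = μ(2/r − 1/a) = 1.327×10²⁰ × (1.676×10⁻¹² − 1.546×10⁻¹²) = 1.725×10⁷ m²/s².
v = 4154 m/s.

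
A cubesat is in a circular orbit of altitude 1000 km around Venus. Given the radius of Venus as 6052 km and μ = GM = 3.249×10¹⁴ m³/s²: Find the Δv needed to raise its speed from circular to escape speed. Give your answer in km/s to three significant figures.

r = 6052 + 1000 = 7052.0 km = 7.0520×10⁶ m.
Circular speed v_c = √(μ/r) = 6788 m/s.
Escape speed v_esc = √(2μ/r) = √2 × v_c = 9599 m/s.
Δv = v_esc − v_c = 2812 m/s = 2.812 km/s.

Δv ≈ 2.81 km/s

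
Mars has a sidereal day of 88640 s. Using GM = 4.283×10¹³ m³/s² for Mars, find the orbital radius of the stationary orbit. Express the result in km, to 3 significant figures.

A synchronous orbit has period T, so by Kepler's third law a = (μT²/4π²)^(1/3).
μT²/4π² = 4.283×10¹³ × (8.864×10⁴)² / 39.48 = 8.524×10²¹ m³.
a = 2.043×10⁷ m = 20428 km.

r_sync ≈ 20400 km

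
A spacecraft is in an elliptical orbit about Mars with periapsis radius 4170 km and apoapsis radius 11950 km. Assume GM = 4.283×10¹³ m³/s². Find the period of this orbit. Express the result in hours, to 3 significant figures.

T ≈ 6.10 hours

Semi-major axis a = (r_p + r_a)/2 = (4170.0 + 11950)/2 = 8060.0 km = 8.060×10⁶ m.
By Kepler's third law T = 2π√(a³/μ) = 2π × 3.496×10³ = 2.197×10⁴ s.
= 6.102 hours.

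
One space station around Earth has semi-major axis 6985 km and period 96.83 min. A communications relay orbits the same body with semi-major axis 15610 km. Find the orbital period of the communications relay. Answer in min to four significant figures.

Kepler's third law: T² ∝ a³, so T₂ = T₁ (a₂/a₁)^(3/2).
a₂/a₁ = 2.235, (a₂/a₁)^(3/2) = 3.341.
T₂ = 96.83 × 3.341 = 323.5 min.

T₂ ≈ 323.5 min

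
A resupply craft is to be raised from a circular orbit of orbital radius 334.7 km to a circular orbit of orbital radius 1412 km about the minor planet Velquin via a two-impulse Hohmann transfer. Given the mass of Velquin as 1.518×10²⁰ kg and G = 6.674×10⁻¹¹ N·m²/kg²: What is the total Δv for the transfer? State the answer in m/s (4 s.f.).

Δv_total ≈ 79.51 m/s

μ = GM = 6.674×10⁻¹¹ × 1.518×10²⁰ = 1.013×10¹⁰ m³/s².
r₁ = 334.7 km = 3.347×10⁵ m.
r₂ = 1412 km = 1.412×10⁶ m.
Transfer ellipse a_t = (r₁ + r₂)/2 = 8.734×10⁵ m.
At r₁: circular v_c1 = √(μ/r₁) = 174.0 m/s; transfer-periapsis v_p = √[μ(2/r₁ − 1/a_t)] = 221.2 m/s.
Δv₁ = v_p − v_c1 = 47.24 m/s.
At r₂: circular v_c2 = √(μ/r₂) = 84.71 m/s; transfer-apoapsis v_a = √[μ(2/r₂ − 1/a_t)] = 52.44 m/s.
Δv₂ = v_c2 − v_a = 32.27 m/s.
Total Δv = Δv₁ + Δv₂ = 79.51 m/s.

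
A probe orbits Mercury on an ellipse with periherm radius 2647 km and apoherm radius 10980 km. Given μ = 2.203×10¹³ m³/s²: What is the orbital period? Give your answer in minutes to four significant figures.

Semi-major axis a = (r_p + r_a)/2 = (2647.0 + 10980)/2 = 6813.5 km = 6.814×10⁶ m.
By Kepler's third law T = 2π√(a³/μ) = 2π × 3.789×10³ = 2.381×10⁴ s.
= 396.8 minutes.

T ≈ 396.8 minutes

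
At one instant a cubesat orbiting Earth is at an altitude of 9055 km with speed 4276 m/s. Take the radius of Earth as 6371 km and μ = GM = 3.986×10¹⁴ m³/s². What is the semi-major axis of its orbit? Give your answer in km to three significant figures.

r = 6371 + 9055 = 15426 km = 1.543×10⁷ m.
Specific orbital energy ε = v²/2 − μ/r = (4276)²/2 − 3.986×10¹⁴/1.543×10⁷ = -1.670×10⁷ J/kg.
Since ε = −μ/(2a), a = −μ/(2ε) = 1.194×10⁷ m = 11936 km.

a ≈ 11900 km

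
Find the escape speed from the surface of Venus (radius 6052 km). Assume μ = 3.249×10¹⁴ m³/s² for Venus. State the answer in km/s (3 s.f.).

r = R = 6.052×10⁶ m.
Escape speed v_esc = √(2μ/r) = √(2 × 3.249×10¹⁴ / 6.052×10⁶) = √(1.074×10⁸) = 10360 m/s.
= 10.36 km/s.

v_esc ≈ 10.4 km/s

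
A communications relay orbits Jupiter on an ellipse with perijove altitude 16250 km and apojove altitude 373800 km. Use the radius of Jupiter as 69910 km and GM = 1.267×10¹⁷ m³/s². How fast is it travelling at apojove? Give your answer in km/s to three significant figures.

r_p = 69910 + 16250 = 86160 km = 8.6160×10⁷ m.
r_a = 69910 + 373800 = 443710 km = 4.4371×10⁸ m.
Semi-major axis a = (r_p + r_a)/2 = 2.6494×10⁵ km = 2.649×10⁸ m.
Vis-viva: v² = μ(2/r − 1/a) = 1.267×10¹⁷ × (4.507×10⁻⁹ − 3.775×10⁻⁹) = 9.286×10⁷ m²/s².
v = 9637 m/s = 9.637 km/s.

v ≈ 9.64 km/s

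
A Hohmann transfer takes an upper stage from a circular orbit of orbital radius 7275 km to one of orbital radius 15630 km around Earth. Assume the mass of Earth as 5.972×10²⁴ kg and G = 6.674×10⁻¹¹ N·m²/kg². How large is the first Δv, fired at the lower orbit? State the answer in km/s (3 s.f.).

μ = GM = 6.674×10⁻¹¹ × 5.972×10²⁴ = 3.986×10¹⁴ m³/s².
r₁ = 7275 km = 7.275×10⁶ m.
r₂ = 15630 km = 1.563×10⁷ m.
Transfer ellipse a_t = (r₁ + r₂)/2 = 1.145×10⁷ m.
At r₁: circular v_c1 = √(μ/r₁) = 7402 m/s; transfer-perigee v_p = √[μ(2/r₁ − 1/a_t)] = 8647 m/s.
Δv₁ = v_p − v_c1 = 1245 m/s.
= 1.245 km/s.

Δv ≈ 1.25 km/s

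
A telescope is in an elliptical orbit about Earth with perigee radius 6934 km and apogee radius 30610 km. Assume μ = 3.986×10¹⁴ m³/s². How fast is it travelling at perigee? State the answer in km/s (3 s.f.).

Semi-major axis a = (r_p + r_a)/2 = 18772 km = 1.877×10⁷ m.
Vis-viva: v² = μ(2/r − 1/a) = 3.986×10¹⁴ × (2.884×10⁻⁷ − 5.327×10⁻⁸) = 9.374×10⁷ m²/s².
v = 9682 m/s = 9.682 km/s.

v ≈ 9.68 km/s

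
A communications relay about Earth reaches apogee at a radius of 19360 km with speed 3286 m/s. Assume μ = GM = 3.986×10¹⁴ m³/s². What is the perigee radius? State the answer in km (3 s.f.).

perigee radius ≈ 6880 km

r_a = 1.936×10⁷ m.
Specific energy ε = v²/2 − μ/r = -1.519×10⁷ J/kg, so a = −μ/(2ε) = 1.312×10⁷ m.
The apsides satisfy r_p + r_a = 2a, so the perigee radius is 2a − r_a = 6.881×10⁶ m = 6881.0 km.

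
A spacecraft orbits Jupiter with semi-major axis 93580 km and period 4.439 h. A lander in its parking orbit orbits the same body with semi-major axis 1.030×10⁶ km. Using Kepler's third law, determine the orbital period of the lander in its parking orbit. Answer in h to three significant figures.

T₂ ≈ 162 h

Kepler's third law: T² ∝ a³, so T₂ = T₁ (a₂/a₁)^(3/2).
a₂/a₁ = 11.01, (a₂/a₁)^(3/2) = 36.52.
T₂ = 4.439 × 36.52 = 162.1 h.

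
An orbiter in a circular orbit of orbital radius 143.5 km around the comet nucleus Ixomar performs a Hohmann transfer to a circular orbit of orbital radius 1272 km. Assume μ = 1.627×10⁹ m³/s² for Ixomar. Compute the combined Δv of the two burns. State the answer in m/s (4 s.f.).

Δv_total ≈ 55.93 m/s

r₁ = 143.5 km = 1.435×10⁵ m.
r₂ = 1272 km = 1.272×10⁶ m.
Transfer ellipse a_t = (r₁ + r₂)/2 = 7.078×10⁵ m.
At r₁: circular v_c1 = √(μ/r₁) = 106.5 m/s; transfer-periapsis v_p = √[μ(2/r₁ − 1/a_t)] = 142.7 m/s.
Δv₁ = v_p − v_c1 = 36.27 m/s.
At r₂: circular v_c2 = √(μ/r₂) = 35.76 m/s; transfer-apoapsis v_a = √[μ(2/r₂ − 1/a_t)] = 16.10 m/s.
Δv₂ = v_c2 − v_a = 19.66 m/s.
Total Δv = Δv₁ + Δv₂ = 55.93 m/s.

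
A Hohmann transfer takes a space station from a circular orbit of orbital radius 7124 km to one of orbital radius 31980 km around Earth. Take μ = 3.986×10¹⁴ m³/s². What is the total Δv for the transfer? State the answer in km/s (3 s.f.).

r₁ = 7124 km = 7.124×10⁶ m.
r₂ = 31980 km = 3.198×10⁷ m.
Transfer ellipse a_t = (r₁ + r₂)/2 = 1.955×10⁷ m.
At r₁: circular v_c1 = √(μ/r₁) = 7480 m/s; transfer-perigee v_p = √[μ(2/r₁ − 1/a_t)] = 9566 m/s.
Δv₁ = v_p − v_c1 = 2086 m/s.
At r₂: circular v_c2 = √(μ/r₂) = 3530 m/s; transfer-apogee v_a = √[μ(2/r₂ − 1/a_t)] = 2131 m/s.
Δv₂ = v_c2 − v_a = 1399 m/s.
Total Δv = Δv₁ + Δv₂ = 3486 m/s = 3.486 km/s.

Δv_total ≈ 3.49 km/s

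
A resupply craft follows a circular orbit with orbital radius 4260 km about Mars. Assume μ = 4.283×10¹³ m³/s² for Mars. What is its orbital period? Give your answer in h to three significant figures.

T ≈ 2.34 h

r = 4260 km = 4.260×10⁶ m.
Kepler's third law: T = 2π√(r³/μ) = 2π√((4.260×10⁶)³ / 4.283×10¹³).
r³/μ = 1.805×10⁶ s², so T = 2π × 1.344×10³ = 8.442×10³ s.
Converting: 8.442×10³ s ÷ 3600 = 2.345 h.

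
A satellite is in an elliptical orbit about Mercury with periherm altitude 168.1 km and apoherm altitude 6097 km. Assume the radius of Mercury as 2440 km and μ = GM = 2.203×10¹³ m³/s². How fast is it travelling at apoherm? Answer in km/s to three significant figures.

r_p = 2440 + 168.1 = 2608.1 km = 2.6081×10⁶ m.
r_a = 2440 + 6097 = 8537.0 km = 8.5370×10⁶ m.
Semi-major axis a = (r_p + r_a)/2 = 5572.6 km = 5.573×10⁶ m.
Vis-viva: v² = μ(2/r − 1/a) = 2.203×10¹³ × (2.343×10⁻⁷ − 1.795×10⁻⁷) = 1.208×10⁶ m²/s².
v = 1099 m/s = 1.099 km/s.

v ≈ 1.10 km/s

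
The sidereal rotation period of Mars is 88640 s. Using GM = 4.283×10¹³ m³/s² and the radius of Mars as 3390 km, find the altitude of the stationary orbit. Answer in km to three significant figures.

A synchronous orbit has period T, so by Kepler's third law a = (μT²/4π²)^(1/3).
μT²/4π² = 4.283×10¹³ × (8.864×10⁴)² / 39.48 = 8.524×10²¹ m³.
a = 2.043×10⁷ m = 20428 km.
Altitude h = a − R = 20428 − 3390 = 17038 km.

h_sync ≈ 17000 km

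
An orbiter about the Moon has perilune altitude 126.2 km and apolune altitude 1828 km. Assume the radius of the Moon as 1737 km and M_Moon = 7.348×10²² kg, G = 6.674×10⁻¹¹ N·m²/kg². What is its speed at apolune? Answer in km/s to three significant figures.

v ≈ 0.972 km/s

μ = GM = 6.674×10⁻¹¹ × 7.348×10²² = 4.904×10¹² m³/s².
r_p = 1737 + 126.2 = 1863.2 km = 1.8632×10⁶ m.
r_a = 1737 + 1828 = 3565.0 km = 3.5650×10⁶ m.
Semi-major axis a = (r_p + r_a)/2 = 2714.1 km = 2.714×10⁶ m.
Vis-viva: v² = μ(2/r − 1/a) = 4.904×10¹² × (5.610×10⁻⁷ − 3.684×10⁻⁷) = 9.443×10⁵ m²/s².
v = 971.8 m/s = 0.9718 km/s.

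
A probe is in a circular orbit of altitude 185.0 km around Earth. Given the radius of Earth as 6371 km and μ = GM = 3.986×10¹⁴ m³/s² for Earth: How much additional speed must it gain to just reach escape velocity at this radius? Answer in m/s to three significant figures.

r = 6371 + 185.0 = 6556.0 km = 6.5560×10⁶ m.
Circular speed v_c = √(μ/r) = 7797 m/s.
Escape speed v_esc = √(2μ/r) = √2 × v_c = 11030 m/s.
Δv = v_esc − v_c = 3230 m/s.

Δv ≈ 3230 m/s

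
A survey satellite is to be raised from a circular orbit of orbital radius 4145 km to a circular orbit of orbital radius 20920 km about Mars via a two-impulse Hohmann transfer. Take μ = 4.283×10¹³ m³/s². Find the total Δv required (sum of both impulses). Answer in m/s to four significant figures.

r₁ = 4145 km = 4.145×10⁶ m.
r₂ = 20920 km = 2.092×10⁷ m.
Transfer ellipse a_t = (r₁ + r₂)/2 = 1.253×10⁷ m.
At r₁: circular v_c1 = √(μ/r₁) = 3214 m/s; transfer-periapsis v_p = √[μ(2/r₁ − 1/a_t)] = 4153 m/s.
Δv₁ = v_p − v_c1 = 938.6 m/s.
At r₂: circular v_c2 = √(μ/r₂) = 1431 m/s; transfer-apoapsis v_a = √[μ(2/r₂ − 1/a_t)] = 822.9 m/s.
Δv₂ = v_c2 − v_a = 608.0 m/s.
Total Δv = Δv₁ + Δv₂ = 1547 m/s.

Δv_total ≈ 1547 m/s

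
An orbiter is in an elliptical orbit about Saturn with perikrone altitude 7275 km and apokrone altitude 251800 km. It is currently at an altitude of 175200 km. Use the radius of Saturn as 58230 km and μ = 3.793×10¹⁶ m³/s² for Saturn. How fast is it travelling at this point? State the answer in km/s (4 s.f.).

v ≈ 11.09 km/s

r_p = 58230 + 7275 = 65505 km = 6.5505×10⁷ m.
r_a = 58230 + 251800 = 310030 km = 3.1003×10⁸ m.
r = 58230 + 175200 = 2.3343×10⁵ km = 2.334×10⁸ m.
Semi-major axis a = (r_p + r_a)/2 = 1.8777×10⁵ km = 1.878×10⁸ m.
Vis-viva: v² = μ(2/r − 1/a) = 3.793×10¹⁶ × (8.568×10⁻⁹ − 5.326×10⁻⁹) = 1.230×10⁸ m²/s².
v = 11090 m/s = 11.09 km/s.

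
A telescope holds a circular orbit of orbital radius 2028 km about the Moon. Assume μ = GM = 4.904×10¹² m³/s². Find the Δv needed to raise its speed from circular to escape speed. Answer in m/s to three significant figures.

Δv ≈ 644 m/s

r = 2028 km = 2.028×10⁶ m.
Circular speed v_c = √(μ/r) = 1555 m/s.
Escape speed v_esc = √(2μ/r) = √2 × v_c = 2199 m/s.
Δv = v_esc − v_c = 644.1 m/s.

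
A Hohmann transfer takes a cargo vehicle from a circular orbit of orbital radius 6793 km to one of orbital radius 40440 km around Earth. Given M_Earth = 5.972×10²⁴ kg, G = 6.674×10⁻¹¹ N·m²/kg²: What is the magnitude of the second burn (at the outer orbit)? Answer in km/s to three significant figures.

μ = GM = 6.674×10⁻¹¹ × 5.972×10²⁴ = 3.986×10¹⁴ m³/s².
r₁ = 6793 km = 6.793×10⁶ m.
r₂ = 40440 km = 4.044×10⁷ m.
Transfer ellipse a_t = (r₁ + r₂)/2 = 2.362×10⁷ m.
At r₁: circular v_c1 = √(μ/r₁) = 7660 m/s; transfer-perigee v_p = √[μ(2/r₁ − 1/a_t)] = 10020 m/s.
At r₂: circular v_c2 = √(μ/r₂) = 3139 m/s; transfer-apogee v_a = √[μ(2/r₂ − 1/a_t)] = 1684 m/s.
Δv₂ = v_c2 − v_a = 1456 m/s.
= 1.456 km/s.

Δv ≈ 1.46 km/s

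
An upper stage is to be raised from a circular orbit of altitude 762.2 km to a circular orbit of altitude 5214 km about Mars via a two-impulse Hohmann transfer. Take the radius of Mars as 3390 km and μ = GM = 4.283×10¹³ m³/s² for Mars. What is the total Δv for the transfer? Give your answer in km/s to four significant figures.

Δv_total ≈ 0.9495 km/s

r₁ = 3390 + 762.2 = 4152.2 km = 4.1522×10⁶ m.
r₂ = 3390 + 5214 = 8604.0 km = 8.6040×10⁶ m.
Transfer ellipse a_t = (r₁ + r₂)/2 = 6.378×10⁶ m.
At r₁: circular v_c1 = √(μ/r₁) = 3212 m/s; transfer-periapsis v_p = √[μ(2/r₁ − 1/a_t)] = 3730 m/s.
Δv₁ = v_p − v_c1 = 518.6 m/s.
At r₂: circular v_c2 = √(μ/r₂) = 2231 m/s; transfer-apoapsis v_a = √[μ(2/r₂ − 1/a_t)] = 1800 m/s.
Δv₂ = v_c2 − v_a = 430.9 m/s.
Total Δv = Δv₁ + Δv₂ = 949.5 m/s = 0.9495 km/s.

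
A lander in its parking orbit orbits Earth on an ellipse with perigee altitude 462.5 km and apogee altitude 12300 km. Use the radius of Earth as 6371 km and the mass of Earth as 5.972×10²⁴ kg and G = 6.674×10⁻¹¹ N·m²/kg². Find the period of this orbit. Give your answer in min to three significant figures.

T ≈ 239 min

μ = GM = 6.674×10⁻¹¹ × 5.972×10²⁴ = 3.986×10¹⁴ m³/s².
r_p = 6371 + 462.5 = 6833.5 km = 6.8335×10⁶ m.
r_a = 6371 + 12300 = 18671 km = 1.8671×10⁷ m.
Semi-major axis a = (r_p + r_a)/2 = (6833.5 + 18671)/2 = 12752 km = 1.275×10⁷ m.
By Kepler's third law T = 2π√(a³/μ) = 2π × 2.281×10³ = 1.433×10⁴ s.
= 238.9 min.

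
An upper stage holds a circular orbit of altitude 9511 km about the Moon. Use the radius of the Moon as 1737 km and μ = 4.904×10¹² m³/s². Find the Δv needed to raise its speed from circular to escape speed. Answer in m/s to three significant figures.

Δv ≈ 274 m/s

r = 1737 + 9511 = 11248 km = 1.1248×10⁷ m.
Circular speed v_c = √(μ/r) = 660.3 m/s.
Escape speed v_esc = √(2μ/r) = √2 × v_c = 933.8 m/s.
Δv = v_esc − v_c = 273.5 m/s.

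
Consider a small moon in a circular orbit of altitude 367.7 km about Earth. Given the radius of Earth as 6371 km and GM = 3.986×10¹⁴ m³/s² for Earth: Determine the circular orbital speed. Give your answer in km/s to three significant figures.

v ≈ 7.69 km/s

r = 6371 + 367.7 = 6738.7 km = 6.7387×10⁶ m.
For a circular orbit v = √(μ/r) = √(3.986×10¹⁴ / 6.739×10⁶) = √(5.915×10⁷) = 7691 m/s.
That is 7.691 km/s.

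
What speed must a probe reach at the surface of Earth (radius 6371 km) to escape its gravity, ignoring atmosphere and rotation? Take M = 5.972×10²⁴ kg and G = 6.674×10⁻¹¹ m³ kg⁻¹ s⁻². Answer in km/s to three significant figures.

μ = GM = 6.674×10⁻¹¹ × 5.972×10²⁴ = 3.986×10¹⁴ m³/s².
r = R = 6.371×10⁶ m.
Escape speed v_esc = √(2μ/r) = √(2 × 3.986×10¹⁴ / 6.371×10⁶) = √(1.251×10⁸) = 11190 m/s.
= 11.19 km/s.

v_esc ≈ 11.2 km/s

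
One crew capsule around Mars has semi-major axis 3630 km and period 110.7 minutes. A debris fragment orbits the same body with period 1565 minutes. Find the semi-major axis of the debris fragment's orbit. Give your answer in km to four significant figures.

Kepler's third law: a³ ∝ T², so a₂ = a₁ (T₂/T₁)^(2/3).
T₂/T₁ = 14.14, (T₂/T₁)^(2/3) = 5.847.
a₂ = 3630 × 5.847 = 21220 km.

a₂ ≈ 21220 km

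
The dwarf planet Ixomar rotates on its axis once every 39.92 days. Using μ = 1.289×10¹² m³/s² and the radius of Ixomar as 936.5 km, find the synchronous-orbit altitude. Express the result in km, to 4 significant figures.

T = 39.92 days = 3.449×10⁶ s.
A synchronous orbit has period T, so by Kepler's third law a = (μT²/4π²)^(1/3).
μT²/4π² = 1.289×10¹² × (3.449×10⁶)² / 39.48 = 3.884×10²³ m³.
a = 7.296×10⁷ m = 72963 km.
Altitude h = a − R = 72963 − 936.5 = 72026 km.

h_sync ≈ 72030 km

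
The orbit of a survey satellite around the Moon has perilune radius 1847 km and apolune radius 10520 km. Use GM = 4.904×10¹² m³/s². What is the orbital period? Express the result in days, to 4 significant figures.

T ≈ 0.5049 days

Semi-major axis a = (r_p + r_a)/2 = (1847.0 + 10520)/2 = 6183.5 km = 6.184×10⁶ m.
By Kepler's third law T = 2π√(a³/μ) = 2π × 6.943×10³ = 4.363×10⁴ s.
= 0.5049 days.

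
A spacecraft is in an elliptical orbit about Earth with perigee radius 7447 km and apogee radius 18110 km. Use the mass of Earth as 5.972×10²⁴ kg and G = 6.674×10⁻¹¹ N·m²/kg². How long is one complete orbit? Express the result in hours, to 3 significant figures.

T ≈ 3.99 hours

μ = GM = 6.674×10⁻¹¹ × 5.972×10²⁴ = 3.986×10¹⁴ m³/s².
Semi-major axis a = (r_p + r_a)/2 = (7447.0 + 18110)/2 = 12778 km = 1.278×10⁷ m.
By Kepler's third law T = 2π√(a³/μ) = 2π × 2.288×10³ = 1.438×10⁴ s.
= 3.993 hours.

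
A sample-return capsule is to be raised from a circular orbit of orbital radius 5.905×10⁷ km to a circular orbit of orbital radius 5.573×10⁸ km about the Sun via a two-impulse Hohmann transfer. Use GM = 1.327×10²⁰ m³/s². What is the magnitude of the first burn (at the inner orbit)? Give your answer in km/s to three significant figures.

Δv ≈ 16.3 km/s

r₁ = 5.905×10⁷ km = 5.905×10¹⁰ m.
r₂ = 5.573×10⁸ km = 5.573×10¹¹ m.
Transfer ellipse a_t = (r₁ + r₂)/2 = 3.082×10¹¹ m.
At r₁: circular v_c1 = √(μ/r₁) = 47410 m/s; transfer-perihelion v_p = √[μ(2/r₁ − 1/a_t)] = 63750 m/s.
Δv₁ = v_p − v_c1 = 16340 m/s.
= 16.34 km/s.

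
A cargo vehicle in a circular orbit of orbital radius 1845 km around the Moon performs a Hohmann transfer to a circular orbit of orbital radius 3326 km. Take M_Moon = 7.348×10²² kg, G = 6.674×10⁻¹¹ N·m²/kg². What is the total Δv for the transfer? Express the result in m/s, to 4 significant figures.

μ = GM = 6.674×10⁻¹¹ × 7.348×10²² = 4.904×10¹² m³/s².
r₁ = 1845 km = 1.845×10⁶ m.
r₂ = 3326 km = 3.326×10⁶ m.
Transfer ellipse a_t = (r₁ + r₂)/2 = 2.586×10⁶ m.
At r₁: circular v_c1 = √(μ/r₁) = 1630 m/s; transfer-perilune v_p = √[μ(2/r₁ − 1/a_t)] = 1849 m/s.
Δv₁ = v_p − v_c1 = 218.8 m/s.
At r₂: circular v_c2 = √(μ/r₂) = 1214 m/s; transfer-apolune v_a = √[μ(2/r₂ − 1/a_t)] = 1026 m/s.
Δv₂ = v_c2 − v_a = 188.5 m/s.
Total Δv = Δv₁ + Δv₂ = 407.3 m/s.

Δv_total ≈ 407.3 m/s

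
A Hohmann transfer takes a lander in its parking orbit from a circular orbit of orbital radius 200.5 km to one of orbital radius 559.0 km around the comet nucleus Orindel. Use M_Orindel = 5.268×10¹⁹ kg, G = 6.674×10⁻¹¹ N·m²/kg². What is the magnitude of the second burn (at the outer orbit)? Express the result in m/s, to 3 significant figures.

μ = GM = 6.674×10⁻¹¹ × 5.268×10¹⁹ = 3.516×10⁹ m³/s².
r₁ = 200.5 km = 2.005×10⁵ m.
r₂ = 559.0 km = 5.590×10⁵ m.
Transfer ellipse a_t = (r₁ + r₂)/2 = 3.798×10⁵ m.
At r₁: circular v_c1 = √(μ/r₁) = 132.4 m/s; transfer-periapsis v_p = √[μ(2/r₁ − 1/a_t)] = 160.7 m/s.
At r₂: circular v_c2 = √(μ/r₂) = 79.31 m/s; transfer-apoapsis v_a = √[μ(2/r₂ − 1/a_t)] = 57.63 m/s.
Δv₂ = v_c2 − v_a = 21.68 m/s.

Δv ≈ 21.7 m/s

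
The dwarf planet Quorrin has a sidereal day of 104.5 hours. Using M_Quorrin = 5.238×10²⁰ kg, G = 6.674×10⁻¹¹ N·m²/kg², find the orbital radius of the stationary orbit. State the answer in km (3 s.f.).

r_sync ≈ 5000 km

μ = GM = 6.674×10⁻¹¹ × 5.238×10²⁰ = 3.496×10¹⁰ m³/s².
T = 104.5 hours = 3.762×10⁵ s.
A synchronous orbit has period T, so by Kepler's third law a = (μT²/4π²)^(1/3).
μT²/4π² = 3.496×10¹⁰ × (3.762×10⁵)² / 39.48 = 1.253×10²⁰ m³.
a = 5.004×10⁶ m = 5004.3 km.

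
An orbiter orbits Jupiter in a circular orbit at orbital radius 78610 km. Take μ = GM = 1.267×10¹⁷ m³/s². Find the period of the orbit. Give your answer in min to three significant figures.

T ≈ 205 min

r = 78610 km = 7.861×10⁷ m.
Kepler's third law: T = 2π√(r³/μ) = 2π√((7.861×10⁷)³ / 1.267×10¹⁷).
r³/μ = 3.834×10⁶ s², so T = 2π × 1.958×10³ = 1.230×10⁴ s.
Converting: 1.230×10⁴ s ÷ 60.00 = 205.0 min.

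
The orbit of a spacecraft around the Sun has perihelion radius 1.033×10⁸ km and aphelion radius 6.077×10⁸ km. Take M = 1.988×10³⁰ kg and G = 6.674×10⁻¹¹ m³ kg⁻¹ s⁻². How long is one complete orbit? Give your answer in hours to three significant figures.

T ≈ 32100 hours

μ = GM = 6.674×10⁻¹¹ × 1.988×10³⁰ = 1.327×10²⁰ m³/s².
Semi-major axis a = (r_p + r_a)/2 = (1.0330×10⁸ + 6.0770×10⁸)/2 = 3.5550×10⁸ km = 3.555×10¹¹ m.
By Kepler's third law T = 2π√(a³/μ) = 2π × 1.840×10⁷ = 1.156×10⁸ s.
= 32120 hours.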